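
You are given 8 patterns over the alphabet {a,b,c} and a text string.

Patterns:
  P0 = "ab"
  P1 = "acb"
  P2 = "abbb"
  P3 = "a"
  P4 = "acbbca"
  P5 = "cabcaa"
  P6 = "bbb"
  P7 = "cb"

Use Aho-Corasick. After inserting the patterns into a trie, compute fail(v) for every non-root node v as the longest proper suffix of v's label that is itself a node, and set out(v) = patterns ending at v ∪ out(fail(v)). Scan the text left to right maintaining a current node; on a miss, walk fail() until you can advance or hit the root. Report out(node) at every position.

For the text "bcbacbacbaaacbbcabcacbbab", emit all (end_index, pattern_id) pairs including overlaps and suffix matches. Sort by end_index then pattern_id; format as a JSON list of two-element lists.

Build automaton:
Trie (insert patterns):
  0='ε' goto a→1 b→16 c→10
  1='a' goto b→2 c→3  [P3 ends]
  2='ab' goto b→5  [P0 ends]
  3='ac' goto b→4
  4='acb' goto b→7  [P1 ends]
  5='abb' goto b→6
  6='abbb' goto ·  [P2 ends]
  7='acbb' goto c→8
  8='acbbc' goto a→9
  9='acbbca' goto ·  [P4 ends]
  10='c' goto a→11 b→19
  11='ca' goto b→12
  12='cab' goto c→13
  13='cabc' goto a→14
  14='cabca' goto a→15
  15='cabcaa' goto ·  [P5 ends]
  16='b' goto b→17
  17='bb' goto b→18
  18='bbb' goto ·  [P6 ends]
  19='cb' goto ·  [P7 ends]

Failure links (BFS by depth):
  fail(1) 'a': from fail(0)=0 chase 'a': 0 ⇒ 0;  out={3}∪out(0)={3}
  fail(10) 'c': from fail(0)=0 chase 'c': 0 ⇒ 0;  out=∅∪out(0)=∅
  fail(16) 'b': from fail(0)=0 chase 'b': 0 ⇒ 0;  out=∅∪out(0)=∅
  fail(2) 'ab': from fail(1)=0 chase 'b': 0 ⇒ 16;  out={0}∪out(16)={0}
  fail(3) 'ac': from fail(1)=0 chase 'c': 0 ⇒ 10;  out=∅∪out(10)=∅
  fail(11) 'ca': from fail(10)=0 chase 'a': 0 ⇒ 1;  out=∅∪out(1)={3}
  fail(17) 'bb': from fail(16)=0 chase 'b': 0 ⇒ 16;  out=∅∪out(16)=∅
  fail(19) 'cb': from fail(10)=0 chase 'b': 0 ⇒ 16;  out={7}∪out(16)={7}
  fail(4) 'acb': from fail(3)=10 chase 'b': 10 ⇒ 19;  out={1}∪out(19)={1,7}
  fail(5) 'abb': from fail(2)=16 chase 'b': 16 ⇒ 17;  out=∅∪out(17)=∅
  fail(12) 'cab': from fail(11)=1 chase 'b': 1 ⇒ 2;  out=∅∪out(2)={0}
  fail(18) 'bbb': from fail(17)=16 chase 'b': 16 ⇒ 17;  out={6}∪out(17)={6}
  fail(6) 'abbb': from fail(5)=17 chase 'b': 17 ⇒ 18;  out={2}∪out(18)={2,6}
  fail(7) 'acbb': from fail(4)=19 chase 'b': 19→16 ⇒ 17;  out=∅∪out(17)=∅
  fail(13) 'cabc': from fail(12)=2 chase 'c': 2→16→0 ⇒ 10;  out=∅∪out(10)=∅
  fail(8) 'acbbc': from fail(7)=17 chase 'c': 17→16→0 ⇒ 10;  out=∅∪out(10)=∅
  fail(14) 'cabca': from fail(13)=10 chase 'a': 10 ⇒ 11;  out=∅∪out(11)={3}
  fail(9) 'acbbca': from fail(8)=10 chase 'a': 10 ⇒ 11;  out={4}∪out(11)={3,4}
  fail(15) 'cabcaa': from fail(14)=11 chase 'a': 11→1→0 ⇒ 1;  out={5}∪out(1)={3,5}

Text stream:
i=0 'b': node 0→16
i=1 'c': node 16→10 (fail-walked)
i=2 'b': node 10→19  emit P7@[1:2]
i=3 'a': node 19→1 (fail-walked)  emit P3@[3:3]
i=4 'c': node 1→3
i=5 'b': node 3→4  emit P1@[3:5],P7@[4:5]
i=6 'a': node 4→1 (fail-walked)  emit P3@[6:6]
i=7 'c': node 1→3
i=8 'b': node 3→4  emit P1@[6:8],P7@[7:8]
i=9 'a': node 4→1 (fail-walked)  emit P3@[9:9]
i=10 'a': node 1→1 (fail-walked)  emit P3@[10:10]
i=11 'a': node 1→1 (fail-walked)  emit P3@[11:11]
i=12 'c': node 1→3
i=13 'b': node 3→4  emit P1@[11:13],P7@[12:13]
i=14 'b': node 4→7
i=15 'c': node 7→8
i=16 'a': node 8→9  emit P3@[16:16],P4@[11:16]
i=17 'b': node 9→12 (fail-walked)  emit P0@[16:17]
i=18 'c': node 12→13
i=19 'a': node 13→14  emit P3@[19:19]
i=20 'c': node 14→3 (fail-walked)
i=21 'b': node 3→4  emit P1@[19:21],P7@[20:21]
i=22 'b': node 4→7
i=23 'a': node 7→1 (fail-walked)  emit P3@[23:23]
i=24 'b': node 1→2  emit P0@[23:24]

Result: [[2,7],[3,3],[5,1],[5,7],[6,3],[8,1],[8,7],[9,3],[10,3],[11,3],[13,1],[13,7],[16,3],[16,4],[17,0],[19,3],[21,1],[21,7],[23,3],[24,0]]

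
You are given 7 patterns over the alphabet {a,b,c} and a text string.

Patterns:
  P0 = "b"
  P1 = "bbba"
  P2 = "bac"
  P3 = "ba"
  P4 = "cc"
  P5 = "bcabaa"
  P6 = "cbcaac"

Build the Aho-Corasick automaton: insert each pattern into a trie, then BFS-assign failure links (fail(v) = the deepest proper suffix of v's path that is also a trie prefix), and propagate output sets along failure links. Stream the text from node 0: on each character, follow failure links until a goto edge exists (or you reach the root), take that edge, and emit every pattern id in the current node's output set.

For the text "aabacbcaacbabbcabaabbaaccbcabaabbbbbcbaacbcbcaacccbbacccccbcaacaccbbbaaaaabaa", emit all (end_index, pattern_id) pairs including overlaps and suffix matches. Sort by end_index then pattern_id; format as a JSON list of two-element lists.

Build automaton:
Trie (insert patterns):
  0='ε' goto b→1 c→7
  1='b' goto a→5 b→2 c→9  [P0 ends]
  2='bb' goto b→3
  3='bbb' goto a→4
  4='bbba' goto ·  [P1 ends]
  5='ba' goto c→6  [P3 ends]
  6='bac' goto ·  [P2 ends]
  7='c' goto b→14 c→8
  8='cc' goto ·  [P4 ends]
  9='bc' goto a→10
  10='bca' goto b→11
  11='bcab' goto a→12
  12='bcaba' goto a→13
  13='bcabaa' goto ·  [P5 ends]
  14='cb' goto c→15
  15='cbc' goto a→16
  16='cbca' goto a→17
  17='cbcaa' goto c→18
  18='cbcaac' goto ·  [P6 ends]

Failure links (BFS by depth):
  fail(1) 'b': from fail(0)=0 chase 'b': 0 ⇒ 0;  out={0}∪out(0)={0}
  fail(7) 'c': from fail(0)=0 chase 'c': 0 ⇒ 0;  out=∅∪out(0)=∅
  fail(2) 'bb': from fail(1)=0 chase 'b': 0 ⇒ 1;  out=∅∪out(1)={0}
  fail(5) 'ba': from fail(1)=0 chase 'a': 0 ⇒ 0;  out={3}∪out(0)={3}
  fail(8) 'cc': from fail(7)=0 chase 'c': 0 ⇒ 7;  out={4}∪out(7)={4}
  fail(9) 'bc': from fail(1)=0 chase 'c': 0 ⇒ 7;  out=∅∪out(7)=∅
  fail(14) 'cb': from fail(7)=0 chase 'b': 0 ⇒ 1;  out=∅∪out(1)={0}
  fail(3) 'bbb': from fail(2)=1 chase 'b': 1 ⇒ 2;  out=∅∪out(2)={0}
  fail(6) 'bac': from fail(5)=0 chase 'c': 0 ⇒ 7;  out={2}∪out(7)={2}
  fail(10) 'bca': from fail(9)=7 chase 'a': 7→0 ⇒ 0;  out=∅∪out(0)=∅
  fail(15) 'cbc': from fail(14)=1 chase 'c': 1 ⇒ 9;  out=∅∪out(9)=∅
  fail(4) 'bbba': from fail(3)=2 chase 'a': 2→1 ⇒ 5;  out={1}∪out(5)={1,3}
  fail(11) 'bcab': from fail(10)=0 chase 'b': 0 ⇒ 1;  out=∅∪out(1)={0}
  fail(16) 'cbca': from fail(15)=9 chase 'a': 9 ⇒ 10;  out=∅∪out(10)=∅
  fail(12) 'bcaba': from fail(11)=1 chase 'a': 1 ⇒ 5;  out=∅∪out(5)={3}
  fail(17) 'cbcaa': from fail(16)=10 chase 'a': 10→0 ⇒ 0;  out=∅∪out(0)=∅
  fail(13) 'bcabaa': from fail(12)=5 chase 'a': 5→0 ⇒ 0;  out={5}∪out(0)={5}
  fail(18) 'cbcaac': from fail(17)=0 chase 'c': 0 ⇒ 7;  out={6}∪out(7)={6}

Text stream:
i=0 'a': node 0→0
i=1 'a': node 0→0
i=2 'b': node 0→1  ** P0@[2:2]
i=3 'a': node 1→5  ** P3@[2:3]
i=4 'c': node 5→6  ** P2@[2:4]
i=5 'b': node 6→14 (via fail)  ** P0@[5:5]
i=6 'c': node 14→15
i=7 'a': node 15→16
i=8 'a': node 16→17
i=9 'c': node 17→18  ** P6@[4:9]
i=10 'b': node 18→14 (via fail)  ** P0@[10:10]
i=11 'a': node 14→5 (via fail)  ** P3@[10:11]
i=12 'b': node 5→1 (via fail)  ** P0@[12:12]
i=13 'b': node 1→2  ** P0@[13:13]
i=14 'c': node 2→9 (via fail)
i=15 'a': node 9→10
i=16 'b': node 10→11  ** P0@[16:16]
i=17 'a': node 11→12  ** P3@[16:17]
i=18 'a': node 12→13  ** P5@[13:18]
i=19 'b': node 13→1 (via fail)  ** P0@[19:19]
i=20 'b': node 1→2  ** P0@[20:20]
i=21 'a': node 2→5 (via fail)  ** P3@[20:21]
i=22 'a': node 5→0 (via fail)
i=23 'c': node 0→7
i=24 'c': node 7→8  ** P4@[23:24]
i=25 'b': node 8→14 (via fail)  ** P0@[25:25]
i=26 'c': node 14→15
i=27 'a': node 15→16
i=28 'b': node 16→11 (via fail)  ** P0@[28:28]
i=29 'a': node 11→12  ** P3@[28:29]
i=30 'a': node 12→13  ** P5@[25:30]
i=31 'b': node 13→1 (via fail)  ** P0@[31:31]
i=32 'b': node 1→2  ** P0@[32:32]
i=33 'b': node 2→3  ** P0@[33:33]
i=34 'b': node 3→3 (via fail)  ** P0@[34:34]
i=35 'b': node 3→3 (via fail)  ** P0@[35:35]
i=36 'c': node 3→9 (via fail)
i=37 'b': node 9→14 (via fail)  ** P0@[37:37]
i=38 'a': node 14→5 (via fail)  ** P3@[37:38]
i=39 'a': node 5→0 (via fail)
i=40 'c': node 0→7
i=41 'b': node 7→14  ** P0@[41:41]
i=42 'c': node 14→15
i=43 'b': node 15→14 (via fail)  ** P0@[43:43]
i=44 'c': node 14→15
i=45 'a': node 15→16
i=46 'a': node 16→17
i=47 'c': node 17→18  ** P6@[42:47]
i=48 'c': node 18→8 (via fail)  ** P4@[47:48]
i=49 'c': node 8→8 (via fail)  ** P4@[48:49]
i=50 'b': node 8→14 (via fail)  ** P0@[50:50]
i=51 'b': node 14→2 (via fail)  ** P0@[51:51]
i=52 'a': node 2→5 (via fail)  ** P3@[51:52]
i=53 'c': node 5→6  ** P2@[51:53]
i=54 'c': node 6→8 (via fail)  ** P4@[53:54]
i=55 'c': node 8→8 (via fail)  ** P4@[54:55]
i=56 'c': node 8→8 (via fail)  ** P4@[55:56]
i=57 'c': node 8→8 (via fail)  ** P4@[56:57]
i=58 'b': node 8→14 (via fail)  ** P0@[58:58]
i=59 'c': node 14→15
i=60 'a': node 15→16
i=61 'a': node 16→17
i=62 'c': node 17→18  ** P6@[57:62]
i=63 'a': node 18→0 (via fail)
i=64 'c': node 0→7
i=65 'c': node 7→8  ** P4@[64:65]
i=66 'b': node 8→14 (via fail)  ** P0@[66:66]
i=67 'b': node 14→2 (via fail)  ** P0@[67:67]
i=68 'b': node 2→3  ** P0@[68:68]
i=69 'a': node 3→4  ** P1@[66:69],P3@[68:69]
i=70 'a': node 4→0 (via fail)
i=71 'a': node 0→0
i=72 'a': node 0→0
i=73 'a': node 0→0
i=74 'b': node 0→1  ** P0@[74:74]
i=75 'a': node 1→5  ** P3@[74:75]
i=76 'a': node 5→0 (via fail)

Result: [[2,0],[3,3],[4,2],[5,0],[9,6],[10,0],[11,3],[12,0],[13,0],[16,0],[17,3],[18,5],[19,0],[20,0],[21,3],[24,4],[25,0],[28,0],[29,3],[30,5],[31,0],[32,0],[33,0],[34,0],[35,0],[37,0],[38,3],[41,0],[43,0],[47,6],[48,4],[49,4],[50,0],[51,0],[52,3],[53,2],[54,4],[55,4],[56,4],[57,4],[58,0],[62,6],[65,4],[66,0],[67,0],[68,0],[69,1],[69,3],[74,0],[75,3]]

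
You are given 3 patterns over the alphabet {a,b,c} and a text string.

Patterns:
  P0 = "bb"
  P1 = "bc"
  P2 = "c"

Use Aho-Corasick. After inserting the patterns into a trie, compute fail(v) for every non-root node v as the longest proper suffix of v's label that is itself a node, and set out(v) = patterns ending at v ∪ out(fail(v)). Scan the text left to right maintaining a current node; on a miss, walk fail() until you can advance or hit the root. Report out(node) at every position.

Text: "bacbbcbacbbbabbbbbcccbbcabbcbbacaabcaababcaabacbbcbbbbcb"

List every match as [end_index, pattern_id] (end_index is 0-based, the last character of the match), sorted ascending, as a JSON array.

Build:
Trie nodes:
  n0 'ε': b→1 c→4
  n1 'b': b→2 c→3
  n2 'bb': ·  ←P0
  n3 'bc': ·  ←P1
  n4 'c': ·  ←P2

Failure links (BFS by depth):
  fail(1) 'b': from fail(0)=0 chase 'b': 0 ⇒ 0;  out=∅∪out(0)=∅
  fail(4) 'c': from fail(0)=0 chase 'c': 0 ⇒ 0;  out={2}∪out(0)={2}
  fail(2) 'bb': from fail(1)=0 chase 'b': 0 ⇒ 1;  out={0}∪out(1)={0}
  fail(3) 'bc': from fail(1)=0 chase 'c': 0 ⇒ 4;  out={1}∪out(4)={1,2}

Run:
[0] read 'b'  n0⇒n1
[1] read 'a'  n1⇒n0 (via fail)
[2] read 'c'  n0⇒n4  ** P2@[2:2]
[3] read 'b'  n4⇒n1 (via fail)
[4] read 'b'  n1⇒n2  ** P0@[3:4]
[5] read 'c'  n2⇒n3 (via fail)  ** P1@[4:5],P2@[5:5]
[6] read 'b'  n3⇒n1 (via fail)
[7] read 'a'  n1⇒n0 (via fail)
[8] read 'c'  n0⇒n4  ** P2@[8:8]
[9] read 'b'  n4⇒n1 (via fail)
[10] read 'b'  n1⇒n2  ** P0@[9:10]
[11] read 'b'  n2⇒n2 (via fail)  ** P0@[10:11]
[12] read 'a'  n2⇒n0 (via fail)
[13] read 'b'  n0⇒n1
[14] read 'b'  n1⇒n2  ** P0@[13:14]
[15] read 'b'  n2⇒n2 (via fail)  ** P0@[14:15]
[16] read 'b'  n2⇒n2 (via fail)  ** P0@[15:16]
[17] read 'b'  n2⇒n2 (via fail)  ** P0@[16:17]
[18] read 'c'  n2⇒n3 (via fail)  ** P1@[17:18],P2@[18:18]
[19] read 'c'  n3⇒n4 (via fail)  ** P2@[19:19]
[20] read 'c'  n4⇒n4 (via fail)  ** P2@[20:20]
[21] read 'b'  n4⇒n1 (via fail)
[22] read 'b'  n1⇒n2  ** P0@[21:22]
[23] read 'c'  n2⇒n3 (via fail)  ** P1@[22:23],P2@[23:23]
[24] read 'a'  n3⇒n0 (via fail)
[25] read 'b'  n0⇒n1
[26] read 'b'  n1⇒n2  ** P0@[25:26]
[27] read 'c'  n2⇒n3 (via fail)  ** P1@[26:27],P2@[27:27]
[28] read 'b'  n3⇒n1 (via fail)
[29] read 'b'  n1⇒n2  ** P0@[28:29]
[30] read 'a'  n2⇒n0 (via fail)
[31] read 'c'  n0⇒n4  ** P2@[31:31]
[32] read 'a'  n4⇒n0 (via fail)
[33] read 'a'  n0⇒n0
[34] read 'b'  n0⇒n1
[35] read 'c'  n1⇒n3  ** P1@[34:35],P2@[35:35]
[36] read 'a'  n3⇒n0 (via fail)
[37] read 'a'  n0⇒n0
[38] read 'b'  n0⇒n1
[39] read 'a'  n1⇒n0 (via fail)
[40] read 'b'  n0⇒n1
[41] read 'c'  n1⇒n3  ** P1@[40:41],P2@[41:41]
[42] read 'a'  n3⇒n0 (via fail)
[43] read 'a'  n0⇒n0
[44] read 'b'  n0⇒n1
[45] read 'a'  n1⇒n0 (via fail)
[46] read 'c'  n0⇒n4  ** P2@[46:46]
[47] read 'b'  n4⇒n1 (via fail)
[48] read 'b'  n1⇒n2  ** P0@[47:48]
[49] read 'c'  n2⇒n3 (via fail)  ** P1@[48:49],P2@[49:49]
[50] read 'b'  n3⇒n1 (via fail)
[51] read 'b'  n1⇒n2  ** P0@[50:51]
[52] read 'b'  n2⇒n2 (via fail)  ** P0@[51:52]
[53] read 'b'  n2⇒n2 (via fail)  ** P0@[52:53]
[54] read 'c'  n2⇒n3 (via fail)  ** P1@[53:54],P2@[54:54]
[55] read 'b'  n3⇒n1 (via fail)

Matches: [[2,2],[4,0],[5,1],[5,2],[8,2],[10,0],[11,0],[14,0],[15,0],[16,0],[17,0],[18,1],[18,2],[19,2],[20,2],[22,0],[23,1],[23,2],[26,0],[27,1],[27,2],[29,0],[31,2],[35,1],[35,2],[41,1],[41,2],[46,2],[48,0],[49,1],[49,2],[51,0],[52,0],[53,0],[54,1],[54,2]]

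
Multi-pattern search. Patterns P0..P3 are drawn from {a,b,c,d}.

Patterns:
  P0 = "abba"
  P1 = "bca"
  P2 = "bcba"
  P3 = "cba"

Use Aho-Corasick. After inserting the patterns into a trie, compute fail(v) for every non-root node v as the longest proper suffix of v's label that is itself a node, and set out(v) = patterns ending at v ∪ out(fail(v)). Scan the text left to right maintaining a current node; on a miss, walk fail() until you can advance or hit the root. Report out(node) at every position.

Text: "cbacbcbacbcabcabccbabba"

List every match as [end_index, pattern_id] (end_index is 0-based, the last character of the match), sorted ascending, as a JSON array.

Build:
Trie (insert patterns):
  0='ε' goto a→1 b→5 c→10
  1='a' goto b→2
  2='ab' goto b→3
  3='abb' goto a→4
  4='abba' goto ·  [P0 ends]
  5='b' goto c→6
  6='bc' goto a→7 b→8
  7='bca' goto ·  [P1 ends]
  8='bcb' goto a→9
  9='bcba' goto ·  [P2 ends]
  10='c' goto b→11
  11='cb' goto a→12
  12='cba' goto ·  [P3 ends]

BFS fail/out derivation:
  n1('a'): parent n0 fail=0; on 'a' 0 → fail=0;  out ∅∪∅=∅
  n5('b'): parent n0 fail=0; on 'b' 0 → fail=0;  out ∅∪∅=∅
  n10('c'): parent n0 fail=0; on 'c' 0 → fail=0;  out ∅∪∅=∅
  n2('ab'): parent n1 fail=0; on 'b' 0 → fail=5;  out ∅∪∅=∅
  n6('bc'): parent n5 fail=0; on 'c' 0 → fail=10;  out ∅∪∅=∅
  n11('cb'): parent n10 fail=0; on 'b' 0 → fail=5;  out ∅∪∅=∅
  n3('abb'): parent n2 fail=5; on 'b' 5→0 → fail=5;  out ∅∪∅=∅
  n7('bca'): parent n6 fail=10; on 'a' 10→0 → fail=1;  out {1}∪∅={1}
  n8('bcb'): parent n6 fail=10; on 'b' 10 → fail=11;  out ∅∪∅=∅
  n12('cba'): parent n11 fail=5; on 'a' 5→0 → fail=1;  out {3}∪∅={3}
  n4('abba'): parent n3 fail=5; on 'a' 5→0 → fail=1;  out {0}∪∅={0}
  n9('bcba'): parent n8 fail=11; on 'a' 11 → fail=12;  out {2}∪{3}={2,3}

Text stream:
pos 0 'c': at 10
pos 1 'b': at 11
pos 2 'a': at 12  → match P3@[0:2]
pos 3 'c': at 10 ·f
pos 4 'b': at 11
pos 5 'c': at 6 ·f
pos 6 'b': at 8
pos 7 'a': at 9  → match P2@[4:7],P3@[5:7]
pos 8 'c': at 10 ·f
pos 9 'b': at 11
pos 10 'c': at 6 ·f
pos 11 'a': at 7  → match P1@[9:11]
pos 12 'b': at 2 ·f
pos 13 'c': at 6 ·f
pos 14 'a': at 7  → match P1@[12:14]
pos 15 'b': at 2 ·f
pos 16 'c': at 6 ·f
pos 17 'c': at 10 ·f
pos 18 'b': at 11
pos 19 'a': at 12  → match P3@[17:19]
pos 20 'b': at 2 ·f
pos 21 'b': at 3
pos 22 'a': at 4  → match P0@[19:22]

Matches: [[2,3],[7,2],[7,3],[11,1],[14,1],[19,3],[22,0]]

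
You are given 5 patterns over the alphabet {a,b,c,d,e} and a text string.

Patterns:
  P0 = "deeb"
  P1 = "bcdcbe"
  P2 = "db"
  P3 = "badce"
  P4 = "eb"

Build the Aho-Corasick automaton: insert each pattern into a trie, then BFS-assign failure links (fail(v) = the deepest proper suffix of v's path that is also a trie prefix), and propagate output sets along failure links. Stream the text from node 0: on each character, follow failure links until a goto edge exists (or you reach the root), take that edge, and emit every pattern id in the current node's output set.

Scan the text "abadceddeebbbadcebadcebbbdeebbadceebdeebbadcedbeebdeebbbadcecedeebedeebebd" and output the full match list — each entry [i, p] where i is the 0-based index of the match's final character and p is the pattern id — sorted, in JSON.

Build automaton:
Trie (insert patterns):
  n0 'ε': b→5 d→1 e→16
  n1 'd': b→11 e→2
  n2 'de': e→3
  n3 'dee': b→4
  n4 'deeb': ·  [P0 ends]
  n5 'b': a→12 c→6
  n6 'bc': d→7
  n7 'bcd': c→8
  n8 'bcdc': b→9
  n9 'bcdcb': e→10
  n10 'bcdcbe': ·  [P1 ends]
  n11 'db': ·  [P2 ends]
  n12 'ba': d→13
  n13 'bad': c→14
  n14 'badc': e→15
  n15 'badce': ·  [P3 ends]
  n16 'e': b→17
  n17 'eb': ·  [P4 ends]

BFS fail/out derivation:
  n1('d'): parent n0 fail=0; on 'd' 0 → fail=0;  out ∅∪∅=∅
  n5('b'): parent n0 fail=0; on 'b' 0 → fail=0;  out ∅∪∅=∅
  n16('e'): parent n0 fail=0; on 'e' 0 → fail=0;  out ∅∪∅=∅
  n2('de'): parent n1 fail=0; on 'e' 0 → fail=16;  out ∅∪∅=∅
  n6('bc'): parent n5 fail=0; on 'c' 0 → fail=0;  out ∅∪∅=∅
  n11('db'): parent n1 fail=0; on 'b' 0 → fail=5;  out {2}∪∅={2}
  n12('ba'): parent n5 fail=0; on 'a' 0 → fail=0;  out ∅∪∅=∅
  n17('eb'): parent n16 fail=0; on 'b' 0 → fail=5;  out {4}∪∅={4}
  n3('dee'): parent n2 fail=16; on 'e' 16→0 → fail=16;  out ∅∪∅=∅
  n7('bcd'): parent n6 fail=0; on 'd' 0 → fail=1;  out ∅∪∅=∅
  n13('bad'): parent n12 fail=0; on 'd' 0 → fail=1;  out ∅∪∅=∅
  n4('deeb'): parent n3 fail=16; on 'b' 16 → fail=17;  out {0}∪{4}={0,4}
  n8('bcdc'): parent n7 fail=1; on 'c' 1→0 → fail=0;  out ∅∪∅=∅
  n14('badc'): parent n13 fail=1; on 'c' 1→0 → fail=0;  out ∅∪∅=∅
  n9('bcdcb'): parent n8 fail=0; on 'b' 0 → fail=5;  out ∅∪∅=∅
  n15('badce'): parent n14 fail=0; on 'e' 0 → fail=16;  out {3}∪∅={3}
  n10('bcdcbe'): parent n9 fail=5; on 'e' 5→0 → fail=16;  out {1}∪∅={1}

Text stream:
i=0 'a': node 0→0
i=1 'b': node 0→5
i=2 'a': node 5→12
i=3 'd': node 12→13
i=4 'c': node 13→14
i=5 'e': node 14→15  emit P3@[1:5]
i=6 'd': node 15→1 (via fail)
i=7 'd': node 1→1 (via fail)
i=8 'e': node 1→2
i=9 'e': node 2→3
i=10 'b': node 3→4  emit P0@[7:10],P4@[9:10]
i=11 'b': node 4→5 (via fail)
i=12 'b': node 5→5 (via fail)
i=13 'a': node 5→12
i=14 'd': node 12→13
i=15 'c': node 13→14
i=16 'e': node 14→15  emit P3@[12:16]
i=17 'b': node 15→17 (via fail)  emit P4@[16:17]
i=18 'a': node 17→12 (via fail)
i=19 'd': node 12→13
i=20 'c': node 13→14
i=21 'e': node 14→15  emit P3@[17:21]
i=22 'b': node 15→17 (via fail)  emit P4@[21:22]
i=23 'b': node 17→5 (via fail)
i=24 'b': node 5→5 (via fail)
i=25 'd': node 5→1 (via fail)
i=26 'e': node 1→2
i=27 'e': node 2→3
i=28 'b': node 3→4  emit P0@[25:28],P4@[27:28]
i=29 'b': node 4→5 (via fail)
i=30 'a': node 5→12
i=31 'd': node 12→13
i=32 'c': node 13→14
i=33 'e': node 14→15  emit P3@[29:33]
i=34 'e': node 15→16 (via fail)
i=35 'b': node 16→17  emit P4@[34:35]
i=36 'd': node 17→1 (via fail)
i=37 'e': node 1→2
i=38 'e': node 2→3
i=39 'b': node 3→4  emit P0@[36:39],P4@[38:39]
i=40 'b': node 4→5 (via fail)
i=41 'a': node 5→12
i=42 'd': node 12→13
i=43 'c': node 13→14
i=44 'e': node 14→15  emit P3@[40:44]
i=45 'd': node 15→1 (via fail)
i=46 'b': node 1→11  emit P2@[45:46]
i=47 'e': node 11→16 (via fail)
i=48 'e': node 16→16 (via fail)
i=49 'b': node 16→17  emit P4@[48:49]
i=50 'd': node 17→1 (via fail)
i=51 'e': node 1→2
i=52 'e': node 2→3
i=53 'b': node 3→4  emit P0@[50:53],P4@[52:53]
i=54 'b': node 4→5 (via fail)
i=55 'b': node 5→5 (via fail)
i=56 'a': node 5→12
i=57 'd': node 12→13
i=58 'c': node 13→14
i=59 'e': node 14→15  emit P3@[55:59]
i=60 'c': node 15→0 (via fail)
i=61 'e': node 0→16
i=62 'd': node 16→1 (via fail)
i=63 'e': node 1→2
i=64 'e': node 2→3
i=65 'b': node 3→4  emit P0@[62:65],P4@[64:65]
i=66 'e': node 4→16 (via fail)
i=67 'd': node 16→1 (via fail)
i=68 'e': node 1→2
i=69 'e': node 2→3
i=70 'b': node 3→4  emit P0@[67:70],P4@[69:70]
i=71 'e': node 4→16 (via fail)
i=72 'b': node 16→17  emit P4@[71:72]
i=73 'd': node 17→1 (via fail)

Matches: [[5,3],[10,0],[10,4],[16,3],[17,4],[21,3],[22,4],[28,0],[28,4],[33,3],[35,4],[39,0],[39,4],[44,3],[46,2],[49,4],[53,0],[53,4],[59,3],[65,0],[65,4],[70,0],[70,4],[72,4]]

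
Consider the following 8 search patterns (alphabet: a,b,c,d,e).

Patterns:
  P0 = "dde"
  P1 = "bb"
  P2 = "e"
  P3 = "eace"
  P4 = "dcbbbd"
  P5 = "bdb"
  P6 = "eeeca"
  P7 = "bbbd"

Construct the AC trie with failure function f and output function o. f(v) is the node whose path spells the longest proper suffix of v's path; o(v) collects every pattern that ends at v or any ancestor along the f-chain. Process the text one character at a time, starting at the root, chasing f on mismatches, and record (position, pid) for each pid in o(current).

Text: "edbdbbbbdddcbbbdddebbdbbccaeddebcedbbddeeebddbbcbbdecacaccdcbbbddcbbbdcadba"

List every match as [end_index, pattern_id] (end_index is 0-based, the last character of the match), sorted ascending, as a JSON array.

Construct AC machine:
Trie (insert patterns):
  n0 'ε': b→4 d→1 e→6
  n1 'd': c→10 d→2
  n2 'dd': e→3
  n3 'dde': ·  ←P0
  n4 'b': b→5 d→15
  n5 'bb': b→21  ←P1
  n6 'e': a→7 e→17  ←P2
  n7 'ea': c→8
  n8 'eac': e→9
  n9 'eace': ·  ←P3
  n10 'dc': b→11
  n11 'dcb': b→12
  n12 'dcbb': b→13
  n13 'dcbbb': d→14
  n14 'dcbbbd': ·  ←P4
  n15 'bd': b→16
  n16 'bdb': ·  ←P5
  n17 'ee': e→18
  n18 'eee': c→19
  n19 'eeec': a→20
  n20 'eeeca': ·  ←P6
  n21 'bbb': d→22
  n22 'bbbd': ·  ←P7

BFS fail/out derivation:
  fail(1) 'd': from fail(0)=0 chase 'd': 0 ⇒ 0;  out=∅∪out(0)=∅
  fail(4) 'b': from fail(0)=0 chase 'b': 0 ⇒ 0;  out=∅∪out(0)=∅
  fail(6) 'e': from fail(0)=0 chase 'e': 0 ⇒ 0;  out={2}∪out(0)={2}
  fail(2) 'dd': from fail(1)=0 chase 'd': 0 ⇒ 1;  out=∅∪out(1)=∅
  fail(5) 'bb': from fail(4)=0 chase 'b': 0 ⇒ 4;  out={1}∪out(4)={1}
  fail(7) 'ea': from fail(6)=0 chase 'a': 0 ⇒ 0;  out=∅∪out(0)=∅
  fail(10) 'dc': from fail(1)=0 chase 'c': 0 ⇒ 0;  out=∅∪out(0)=∅
  fail(15) 'bd': from fail(4)=0 chase 'd': 0 ⇒ 1;  out=∅∪out(1)=∅
  fail(17) 'ee': from fail(6)=0 chase 'e': 0 ⇒ 6;  out=∅∪out(6)={2}
  fail(3) 'dde': from fail(2)=1 chase 'e': 1→0 ⇒ 6;  out={0}∪out(6)={0,2}
  fail(8) 'eac': from fail(7)=0 chase 'c': 0 ⇒ 0;  out=∅∪out(0)=∅
  fail(11) 'dcb': from fail(10)=0 chase 'b': 0 ⇒ 4;  out=∅∪out(4)=∅
  fail(16) 'bdb': from fail(15)=1 chase 'b': 1→0 ⇒ 4;  out={5}∪out(4)={5}
  fail(18) 'eee': from fail(17)=6 chase 'e': 6 ⇒ 17;  out=∅∪out(17)={2}
  fail(21) 'bbb': from fail(5)=4 chase 'b': 4 ⇒ 5;  out=∅∪out(5)={1}
  fail(9) 'eace': from fail(8)=0 chase 'e': 0 ⇒ 6;  out={3}∪out(6)={2,3}
  fail(12) 'dcbb': from fail(11)=4 chase 'b': 4 ⇒ 5;  out=∅∪out(5)={1}
  fail(19) 'eeec': from fail(18)=17 chase 'c': 17→6→0 ⇒ 0;  out=∅∪out(0)=∅
  fail(22) 'bbbd': from fail(21)=5 chase 'd': 5→4 ⇒ 15;  out={7}∪out(15)={7}
  fail(13) 'dcbbb': from fail(12)=5 chase 'b': 5 ⇒ 21;  out=∅∪out(21)={1}
  fail(20) 'eeeca': from fail(19)=0 chase 'a': 0 ⇒ 0;  out={6}∪out(0)={6}
  fail(14) 'dcbbbd': from fail(13)=21 chase 'd': 21 ⇒ 22;  out={4}∪out(22)={4,7}

Scan:
[0] read 'e'  n0⇒n6  ** P2@[0:0]
[1] read 'd'  n6⇒n1 (fail-walked)
[2] read 'b'  n1⇒n4 (fail-walked)
[3] read 'd'  n4⇒n15
[4] read 'b'  n15⇒n16  ** P5@[2:4]
[5] read 'b'  n16⇒n5 (fail-walked)  ** P1@[4:5]
[6] read 'b'  n5⇒n21  ** P1@[5:6]
[7] read 'b'  n21⇒n21 (fail-walked)  ** P1@[6:7]
[8] read 'd'  n21⇒n22  ** P7@[5:8]
[9] read 'd'  n22⇒n2 (fail-walked)
[10] read 'd'  n2⇒n2 (fail-walked)
[11] read 'c'  n2⇒n10 (fail-walked)
[12] read 'b'  n10⇒n11
[13] read 'b'  n11⇒n12  ** P1@[12:13]
[14] read 'b'  n12⇒n13  ** P1@[13:14]
[15] read 'd'  n13⇒n14  ** P4@[10:15],P7@[12:15]
[16] read 'd'  n14⇒n2 (fail-walked)
[17] read 'd'  n2⇒n2 (fail-walked)
[18] read 'e'  n2⇒n3  ** P0@[16:18],P2@[18:18]
[19] read 'b'  n3⇒n4 (fail-walked)
[20] read 'b'  n4⇒n5  ** P1@[19:20]
[21] read 'd'  n5⇒n15 (fail-walked)
[22] read 'b'  n15⇒n16  ** P5@[20:22]
[23] read 'b'  n16⇒n5 (fail-walked)  ** P1@[22:23]
[24] read 'c'  n5⇒n0 (fail-walked)
[25] read 'c'  n0⇒n0
[26] read 'a'  n0⇒n0
[27] read 'e'  n0⇒n6  ** P2@[27:27]
[28] read 'd'  n6⇒n1 (fail-walked)
[29] read 'd'  n1⇒n2
[30] read 'e'  n2⇒n3  ** P0@[28:30],P2@[30:30]
[31] read 'b'  n3⇒n4 (fail-walked)
[32] read 'c'  n4⇒n0 (fail-walked)
[33] read 'e'  n0⇒n6  ** P2@[33:33]
[34] read 'd'  n6⇒n1 (fail-walked)
[35] read 'b'  n1⇒n4 (fail-walked)
[36] read 'b'  n4⇒n5  ** P1@[35:36]
[37] read 'd'  n5⇒n15 (fail-walked)
[38] read 'd'  n15⇒n2 (fail-walked)
[39] read 'e'  n2⇒n3  ** P0@[37:39],P2@[39:39]
[40] read 'e'  n3⇒n17 (fail-walked)  ** P2@[40:40]
[41] read 'e'  n17⇒n18  ** P2@[41:41]
[42] read 'b'  n18⇒n4 (fail-walked)
[43] read 'd'  n4⇒n15
[44] read 'd'  n15⇒n2 (fail-walked)
[45] read 'b'  n2⇒n4 (fail-walked)
[46] read 'b'  n4⇒n5  ** P1@[45:46]
[47] read 'c'  n5⇒n0 (fail-walked)
[48] read 'b'  n0⇒n4
[49] read 'b'  n4⇒n5  ** P1@[48:49]
[50] read 'd'  n5⇒n15 (fail-walked)
[51] read 'e'  n15⇒n6 (fail-walked)  ** P2@[51:51]
[52] read 'c'  n6⇒n0 (fail-walked)
[53] read 'a'  n0⇒n0
[54] read 'c'  n0⇒n0
[55] read 'a'  n0⇒n0
[56] read 'c'  n0⇒n0
[57] read 'c'  n0⇒n0
[58] read 'd'  n0⇒n1
[59] read 'c'  n1⇒n10
[60] read 'b'  n10⇒n11
[61] read 'b'  n11⇒n12  ** P1@[60:61]
[62] read 'b'  n12⇒n13  ** P1@[61:62]
[63] read 'd'  n13⇒n14  ** P4@[58:63],P7@[60:63]
[64] read 'd'  n14⇒n2 (fail-walked)
[65] read 'c'  n2⇒n10 (fail-walked)
[66] read 'b'  n10⇒n11
[67] read 'b'  n11⇒n12  ** P1@[66:67]
[68] read 'b'  n12⇒n13  ** P1@[67:68]
[69] read 'd'  n13⇒n14  ** P4@[64:69],P7@[66:69]
[70] read 'c'  n14⇒n10 (fail-walked)
[71] read 'a'  n10⇒n0 (fail-walked)
[72] read 'd'  n0⇒n1
[73] read 'b'  n1⇒n4 (fail-walked)
[74] read 'a'  n4⇒n0 (fail-walked)

All matches (sorted): [[0,2],[4,5],[5,1],[6,1],[7,1],[8,7],[13,1],[14,1],[15,4],[15,7],[18,0],[18,2],[20,1],[22,5],[23,1],[27,2],[30,0],[30,2],[33,2],[36,1],[39,0],[39,2],[40,2],[41,2],[46,1],[49,1],[51,2],[61,1],[62,1],[63,4],[63,7],[67,1],[68,1],[69,4],[69,7]]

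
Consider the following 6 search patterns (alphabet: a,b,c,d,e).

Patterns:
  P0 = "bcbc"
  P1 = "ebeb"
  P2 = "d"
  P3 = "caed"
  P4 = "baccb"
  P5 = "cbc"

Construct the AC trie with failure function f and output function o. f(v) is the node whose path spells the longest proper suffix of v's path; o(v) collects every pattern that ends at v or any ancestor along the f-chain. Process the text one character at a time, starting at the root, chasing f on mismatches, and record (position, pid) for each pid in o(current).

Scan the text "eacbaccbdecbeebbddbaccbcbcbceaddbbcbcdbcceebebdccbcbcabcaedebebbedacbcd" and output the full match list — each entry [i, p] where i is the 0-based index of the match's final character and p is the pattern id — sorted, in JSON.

Build automaton:
Trie nodes:
  n0 'ε': b→1 c→10 d→9 e→5
  n1 'b': a→14 c→2
  n2 'bc': b→3
  n3 'bcb': c→4
  n4 'bcbc': ·  [P0 ends]
  n5 'e': b→6
  n6 'eb': e→7
  n7 'ebe': b→8
  n8 'ebeb': ·  [P1 ends]
  n9 'd': ·  [P2 ends]
  n10 'c': a→11 b→18
  n11 'ca': e→12
  n12 'cae': d→13
  n13 'caed': ·  [P3 ends]
  n14 'ba': c→15
  n15 'bac': c→16
  n16 'bacc': b→17
  n17 'baccb': ·  [P4 ends]
  n18 'cb': c→19
  n19 'cbc': ·  [P5 ends]

BFS fail/out derivation:
  n1('b'): parent n0 fail=0; on 'b' 0 → fail=0;  out ∅∪∅=∅
  n5('e'): parent n0 fail=0; on 'e' 0 → fail=0;  out ∅∪∅=∅
  n9('d'): parent n0 fail=0; on 'd' 0 → fail=0;  out {2}∪∅={2}
  n10('c'): parent n0 fail=0; on 'c' 0 → fail=0;  out ∅∪∅=∅
  n2('bc'): parent n1 fail=0; on 'c' 0 → fail=10;  out ∅∪∅=∅
  n6('eb'): parent n5 fail=0; on 'b' 0 → fail=1;  out ∅∪∅=∅
  n11('ca'): parent n10 fail=0; on 'a' 0 → fail=0;  out ∅∪∅=∅
  n14('ba'): parent n1 fail=0; on 'a' 0 → fail=0;  out ∅∪∅=∅
  n18('cb'): parent n10 fail=0; on 'b' 0 → fail=1;  out ∅∪∅=∅
  n3('bcb'): parent n2 fail=10; on 'b' 10 → fail=18;  out ∅∪∅=∅
  n7('ebe'): parent n6 fail=1; on 'e' 1→0 → fail=5;  out ∅∪∅=∅
  n12('cae'): parent n11 fail=0; on 'e' 0 → fail=5;  out ∅∪∅=∅
  n15('bac'): parent n14 fail=0; on 'c' 0 → fail=10;  out ∅∪∅=∅
  n19('cbc'): parent n18 fail=1; on 'c' 1 → fail=2;  out {5}∪∅={5}
  n4('bcbc'): parent n3 fail=18; on 'c' 18 → fail=19;  out {0}∪{5}={0,5}
  n8('ebeb'): parent n7 fail=5; on 'b' 5 → fail=6;  out {1}∪∅={1}
  n13('caed'): parent n12 fail=5; on 'd' 5→0 → fail=9;  out {3}∪{2}={2,3}
  n16('bacc'): parent n15 fail=10; on 'c' 10→0 → fail=10;  out ∅∪∅=∅
  n17('baccb'): parent n16 fail=10; on 'b' 10 → fail=18;  out {4}∪∅={4}

Scan:
pos 0 'e': at 5
pos 1 'a': at 0 (fail-walked)
pos 2 'c': at 10
pos 3 'b': at 18
pos 4 'a': at 14 (fail-walked)
pos 5 'c': at 15
pos 6 'c': at 16
pos 7 'b': at 17  ** P4@[3:7]
pos 8 'd': at 9 (fail-walked)  ** P2@[8:8]
pos 9 'e': at 5 (fail-walked)
pos 10 'c': at 10 (fail-walked)
pos 11 'b': at 18
pos 12 'e': at 5 (fail-walked)
pos 13 'e': at 5 (fail-walked)
pos 14 'b': at 6
pos 15 'b': at 1 (fail-walked)
pos 16 'd': at 9 (fail-walked)  ** P2@[16:16]
pos 17 'd': at 9 (fail-walked)  ** P2@[17:17]
pos 18 'b': at 1 (fail-walked)
pos 19 'a': at 14
pos 20 'c': at 15
pos 21 'c': at 16
pos 22 'b': at 17  ** P4@[18:22]
pos 23 'c': at 19 (fail-walked)  ** P5@[21:23]
pos 24 'b': at 3 (fail-walked)
pos 25 'c': at 4  ** P0@[22:25],P5@[23:25]
pos 26 'b': at 3 (fail-walked)
pos 27 'c': at 4  ** P0@[24:27],P5@[25:27]
pos 28 'e': at 5 (fail-walked)
pos 29 'a': at 0 (fail-walked)
pos 30 'd': at 9  ** P2@[30:30]
pos 31 'd': at 9 (fail-walked)  ** P2@[31:31]
pos 32 'b': at 1 (fail-walked)
pos 33 'b': at 1 (fail-walked)
pos 34 'c': at 2
pos 35 'b': at 3
pos 36 'c': at 4  ** P0@[33:36],P5@[34:36]
pos 37 'd': at 9 (fail-walked)  ** P2@[37:37]
pos 38 'b': at 1 (fail-walked)
pos 39 'c': at 2
pos 40 'c': at 10 (fail-walked)
pos 41 'e': at 5 (fail-walked)
pos 42 'e': at 5 (fail-walked)
pos 43 'b': at 6
pos 44 'e': at 7
pos 45 'b': at 8  ** P1@[42:45]
pos 46 'd': at 9 (fail-walked)  ** P2@[46:46]
pos 47 'c': at 10 (fail-walked)
pos 48 'c': at 10 (fail-walked)
pos 49 'b': at 18
pos 50 'c': at 19  ** P5@[48:50]
pos 51 'b': at 3 (fail-walked)
pos 52 'c': at 4  ** P0@[49:52],P5@[50:52]
pos 53 'a': at 11 (fail-walked)
pos 54 'b': at 1 (fail-walked)
pos 55 'c': at 2
pos 56 'a': at 11 (fail-walked)
pos 57 'e': at 12
pos 58 'd': at 13  ** P2@[58:58],P3@[55:58]
pos 59 'e': at 5 (fail-walked)
pos 60 'b': at 6
pos 61 'e': at 7
pos 62 'b': at 8  ** P1@[59:62]
pos 63 'b': at 1 (fail-walked)
pos 64 'e': at 5 (fail-walked)
pos 65 'd': at 9 (fail-walked)  ** P2@[65:65]
pos 66 'a': at 0 (fail-walked)
pos 67 'c': at 10
pos 68 'b': at 18
pos 69 'c': at 19  ** P5@[67:69]
pos 70 'd': at 9 (fail-walked)  ** P2@[70:70]

Result: [[7,4],[8,2],[16,2],[17,2],[22,4],[23,5],[25,0],[25,5],[27,0],[27,5],[30,2],[31,2],[36,0],[36,5],[37,2],[45,1],[46,2],[50,5],[52,0],[52,5],[58,2],[58,3],[62,1],[65,2],[69,5],[70,2]]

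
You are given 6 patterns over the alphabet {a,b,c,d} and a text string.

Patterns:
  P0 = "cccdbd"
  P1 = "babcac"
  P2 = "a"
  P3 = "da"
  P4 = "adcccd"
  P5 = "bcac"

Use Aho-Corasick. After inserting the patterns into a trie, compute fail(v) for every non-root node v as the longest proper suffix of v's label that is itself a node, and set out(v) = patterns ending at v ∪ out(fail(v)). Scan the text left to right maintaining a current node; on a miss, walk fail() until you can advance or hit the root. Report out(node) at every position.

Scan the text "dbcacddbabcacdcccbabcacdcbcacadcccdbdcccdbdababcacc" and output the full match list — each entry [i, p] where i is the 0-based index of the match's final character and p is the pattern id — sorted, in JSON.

Build automaton:
Trie nodes:
  0='ε' goto a→13 b→7 c→1 d→14
  1='c' goto c→2
  2='cc' goto c→3
  3='ccc' goto d→4
  4='cccd' goto b→5
  5='cccdb' goto d→6
  6='cccdbd' goto ·  [P0 ends]
  7='b' goto a→8 c→21
  8='ba' goto b→9
  9='bab' goto c→10
  10='babc' goto a→11
  11='babca' goto c→12
  12='babcac' goto ·  [P1 ends]
  13='a' goto d→16  [P2 ends]
  14='d' goto a→15
  15='da' goto ·  [P3 ends]
  16='ad' goto c→17
  17='adc' goto c→18
  18='adcc' goto c→19
  19='adccc' goto d→20
  20='adcccd' goto ·  [P4 ends]
  21='bc' goto a→22
  22='bca' goto c→23
  23='bcac' goto ·  [P5 ends]

Failure links (BFS by depth):
  fail(1) 'c': from fail(0)=0 chase 'c': 0 ⇒ 0;  out=∅∪out(0)=∅
  fail(7) 'b': from fail(0)=0 chase 'b': 0 ⇒ 0;  out=∅∪out(0)=∅
  fail(13) 'a': from fail(0)=0 chase 'a': 0 ⇒ 0;  out={2}∪out(0)={2}
  fail(14) 'd': from fail(0)=0 chase 'd': 0 ⇒ 0;  out=∅∪out(0)=∅
  fail(2) 'cc': from fail(1)=0 chase 'c': 0 ⇒ 1;  out=∅∪out(1)=∅
  fail(8) 'ba': from fail(7)=0 chase 'a': 0 ⇒ 13;  out=∅∪out(13)={2}
  fail(15) 'da': from fail(14)=0 chase 'a': 0 ⇒ 13;  out={3}∪out(13)={2,3}
  fail(16) 'ad': from fail(13)=0 chase 'd': 0 ⇒ 14;  out=∅∪out(14)=∅
  fail(21) 'bc': from fail(7)=0 chase 'c': 0 ⇒ 1;  out=∅∪out(1)=∅
  fail(3) 'ccc': from fail(2)=1 chase 'c': 1 ⇒ 2;  out=∅∪out(2)=∅
  fail(9) 'bab': from fail(8)=13 chase 'b': 13→0 ⇒ 7;  out=∅∪out(7)=∅
  fail(17) 'adc': from fail(16)=14 chase 'c': 14→0 ⇒ 1;  out=∅∪out(1)=∅
  fail(22) 'bca': from fail(21)=1 chase 'a': 1→0 ⇒ 13;  out=∅∪out(13)={2}
  fail(4) 'cccd': from fail(3)=2 chase 'd': 2→1→0 ⇒ 14;  out=∅∪out(14)=∅
  fail(10) 'babc': from fail(9)=7 chase 'c': 7 ⇒ 21;  out=∅∪out(21)=∅
  fail(18) 'adcc': from fail(17)=1 chase 'c': 1 ⇒ 2;  out=∅∪out(2)=∅
  fail(23) 'bcac': from fail(22)=13 chase 'c': 13→0 ⇒ 1;  out={5}∪out(1)={5}
  fail(5) 'cccdb': from fail(4)=14 chase 'b': 14→0 ⇒ 7;  out=∅∪out(7)=∅
  fail(11) 'babca': from fail(10)=21 chase 'a': 21 ⇒ 22;  out=∅∪out(22)={2}
  fail(19) 'adccc': from fail(18)=2 chase 'c': 2 ⇒ 3;  out=∅∪out(3)=∅
  fail(6) 'cccdbd': from fail(5)=7 chase 'd': 7→0 ⇒ 14;  out={0}∪out(14)={0}
  fail(12) 'babcac': from fail(11)=22 chase 'c': 22 ⇒ 23;  out={1}∪out(23)={1,5}
  fail(20) 'adcccd': from fail(19)=3 chase 'd': 3 ⇒ 4;  out={4}∪out(4)={4}

Text stream:
pos 0 'd': at 14
pos 1 'b': at 7 ·f
pos 2 'c': at 21
pos 3 'a': at 22  → match P2@[3:3]
pos 4 'c': at 23  → match P5@[1:4]
pos 5 'd': at 14 ·f
pos 6 'd': at 14 ·f
pos 7 'b': at 7 ·f
pos 8 'a': at 8  → match P2@[8:8]
pos 9 'b': at 9
pos 10 'c': at 10
pos 11 'a': at 11  → match P2@[11:11]
pos 12 'c': at 12  → match P1@[7:12],P5@[9:12]
pos 13 'd': at 14 ·f
pos 14 'c': at 1 ·f
pos 15 'c': at 2
pos 16 'c': at 3
pos 17 'b': at 7 ·f
pos 18 'a': at 8  → match P2@[18:18]
pos 19 'b': at 9
pos 20 'c': at 10
pos 21 'a': at 11  → match P2@[21:21]
pos 22 'c': at 12  → match P1@[17:22],P5@[19:22]
pos 23 'd': at 14 ·f
pos 24 'c': at 1 ·f
pos 25 'b': at 7 ·f
pos 26 'c': at 21
pos 27 'a': at 22  → match P2@[27:27]
pos 28 'c': at 23  → match P5@[25:28]
pos 29 'a': at 13 ·f  → match P2@[29:29]
pos 30 'd': at 16
pos 31 'c': at 17
pos 32 'c': at 18
pos 33 'c': at 19
pos 34 'd': at 20  → match P4@[29:34]
pos 35 'b': at 5 ·f
pos 36 'd': at 6  → match P0@[31:36]
pos 37 'c': at 1 ·f
pos 38 'c': at 2
pos 39 'c': at 3
pos 40 'd': at 4
pos 41 'b': at 5
pos 42 'd': at 6  → match P0@[37:42]
pos 43 'a': at 15 ·f  → match P2@[43:43],P3@[42:43]
pos 44 'b': at 7 ·f
pos 45 'a': at 8  → match P2@[45:45]
pos 46 'b': at 9
pos 47 'c': at 10
pos 48 'a': at 11  → match P2@[48:48]
pos 49 'c': at 12  → match P1@[44:49],P5@[46:49]
pos 50 'c': at 2 ·f

All matches (sorted): [[3,2],[4,5],[8,2],[11,2],[12,1],[12,5],[18,2],[21,2],[22,1],[22,5],[27,2],[28,5],[29,2],[34,4],[36,0],[42,0],[43,2],[43,3],[45,2],[48,2],[49,1],[49,5]]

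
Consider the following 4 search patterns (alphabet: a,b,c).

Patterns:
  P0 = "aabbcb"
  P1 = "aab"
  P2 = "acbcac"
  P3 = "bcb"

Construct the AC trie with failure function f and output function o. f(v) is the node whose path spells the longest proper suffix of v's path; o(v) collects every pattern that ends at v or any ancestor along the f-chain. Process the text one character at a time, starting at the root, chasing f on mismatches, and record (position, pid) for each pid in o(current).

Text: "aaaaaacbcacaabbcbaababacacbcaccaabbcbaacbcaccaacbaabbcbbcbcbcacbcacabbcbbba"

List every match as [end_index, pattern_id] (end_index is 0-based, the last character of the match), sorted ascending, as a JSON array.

Construct AC machine:
Trie (insert patterns):
  0='ε' goto a→1 b→12
  1='a' goto a→2 c→7
  2='aa' goto b→3
  3='aab' goto b→4  ←P1
  4='aabb' goto c→5
  5='aabbc' goto b→6
  6='aabbcb' goto ·  ←P0
  7='ac' goto b→8
  8='acb' goto c→9
  9='acbc' goto a→10
  10='acbca' goto c→11
  11='acbcac' goto ·  ←P2
  12='b' goto c→13
  13='bc' goto b→14
  14='bcb' goto ·  ←P3

Failure links (BFS by depth):
  fail(1) 'a': from fail(0)=0 chase 'a': 0 ⇒ 0;  out=∅∪out(0)=∅
  fail(12) 'b': from fail(0)=0 chase 'b': 0 ⇒ 0;  out=∅∪out(0)=∅
  fail(2) 'aa': from fail(1)=0 chase 'a': 0 ⇒ 1;  out=∅∪out(1)=∅
  fail(7) 'ac': from fail(1)=0 chase 'c': 0 ⇒ 0;  out=∅∪out(0)=∅
  fail(13) 'bc': from fail(12)=0 chase 'c': 0 ⇒ 0;  out=∅∪out(0)=∅
  fail(3) 'aab': from fail(2)=1 chase 'b': 1→0 ⇒ 12;  out={1}∪out(12)={1}
  fail(8) 'acb': from fail(7)=0 chase 'b': 0 ⇒ 12;  out=∅∪out(12)=∅
  fail(14) 'bcb': from fail(13)=0 chase 'b': 0 ⇒ 12;  out={3}∪out(12)={3}
  fail(4) 'aabb': from fail(3)=12 chase 'b': 12→0 ⇒ 12;  out=∅∪out(12)=∅
  fail(9) 'acbc': from fail(8)=12 chase 'c': 12 ⇒ 13;  out=∅∪out(13)=∅
  fail(5) 'aabbc': from fail(4)=12 chase 'c': 12 ⇒ 13;  out=∅∪out(13)=∅
  fail(10) 'acbca': from fail(9)=13 chase 'a': 13→0 ⇒ 1;  out=∅∪out(1)=∅
  fail(6) 'aabbcb': from fail(5)=13 chase 'b': 13 ⇒ 14;  out={0}∪out(14)={0,3}
  fail(11) 'acbcac': from fail(10)=1 chase 'c': 1 ⇒ 7;  out={2}∪out(7)={2}

Text stream:
pos 0 'a': at 1
pos 1 'a': at 2
pos 2 'a': at 2 ·f
pos 3 'a': at 2 ·f
pos 4 'a': at 2 ·f
pos 5 'a': at 2 ·f
pos 6 'c': at 7 ·f
pos 7 'b': at 8
pos 8 'c': at 9
pos 9 'a': at 10
pos 10 'c': at 11  emit P2@[5:10]
pos 11 'a': at 1 ·f
pos 12 'a': at 2
pos 13 'b': at 3  emit P1@[11:13]
pos 14 'b': at 4
pos 15 'c': at 5
pos 16 'b': at 6  emit P0@[11:16],P3@[14:16]
pos 17 'a': at 1 ·f
pos 18 'a': at 2
pos 19 'b': at 3  emit P1@[17:19]
pos 20 'a': at 1 ·f
pos 21 'b': at 12 ·f
pos 22 'a': at 1 ·f
pos 23 'c': at 7
pos 24 'a': at 1 ·f
pos 25 'c': at 7
pos 26 'b': at 8
pos 27 'c': at 9
pos 28 'a': at 10
pos 29 'c': at 11  emit P2@[24:29]
pos 30 'c': at 0 ·f
pos 31 'a': at 1
pos 32 'a': at 2
pos 33 'b': at 3  emit P1@[31:33]
pos 34 'b': at 4
pos 35 'c': at 5
pos 36 'b': at 6  emit P0@[31:36],P3@[34:36]
pos 37 'a': at 1 ·f
pos 38 'a': at 2
pos 39 'c': at 7 ·f
pos 40 'b': at 8
pos 41 'c': at 9
pos 42 'a': at 10
pos 43 'c': at 11  emit P2@[38:43]
pos 44 'c': at 0 ·f
pos 45 'a': at 1
pos 46 'a': at 2
pos 47 'c': at 7 ·f
pos 48 'b': at 8
pos 49 'a': at 1 ·f
pos 50 'a': at 2
pos 51 'b': at 3  emit P1@[49:51]
pos 52 'b': at 4
pos 53 'c': at 5
pos 54 'b': at 6  emit P0@[49:54],P3@[52:54]
pos 55 'b': at 12 ·f
pos 56 'c': at 13
pos 57 'b': at 14  emit P3@[55:57]
pos 58 'c': at 13 ·f
pos 59 'b': at 14  emit P3@[57:59]
pos 60 'c': at 13 ·f
pos 61 'a': at 1 ·f
pos 62 'c': at 7
pos 63 'b': at 8
pos 64 'c': at 9
pos 65 'a': at 10
pos 66 'c': at 11  emit P2@[61:66]
pos 67 'a': at 1 ·f
pos 68 'b': at 12 ·f
pos 69 'b': at 12 ·f
pos 70 'c': at 13
pos 71 'b': at 14  emit P3@[69:71]
pos 72 'b': at 12 ·f
pos 73 'b': at 12 ·f
pos 74 'a': at 1 ·f

All matches (sorted): [[10,2],[13,1],[16,0],[16,3],[19,1],[29,2],[33,1],[36,0],[36,3],[43,2],[51,1],[54,0],[54,3],[57,3],[59,3],[66,2],[71,3]]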